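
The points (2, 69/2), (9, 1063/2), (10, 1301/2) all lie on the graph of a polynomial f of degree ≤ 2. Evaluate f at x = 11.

1563/2

Using the Lagrange interpolation formula with nodes 2, 9, 10:
  L_0(x) = (x - 9)(x - 10) / 56
  L_1(x) = (x - 2)(x - 10) / -7
  L_2(x) = (x - 2)(x - 9) / 8
Then f(x) = 69/2·L_0(x) + 1063/2·L_1(x) + 1301/2·L_2(x).
Expanding and collecting terms gives f(x) = 6x² + 5x + 1/2.
Evaluating at x = 11: f(11) = 1563/2.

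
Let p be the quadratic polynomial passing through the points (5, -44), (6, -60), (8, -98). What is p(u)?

p(u) = -u^2 - 5u + 6

Using the Lagrange interpolation formula with nodes 5, 6, 8:
  L_0(u) = (u - 6)(u - 8) / 3
  L_1(u) = (u - 5)(u - 8) / -2
  L_2(u) = (u - 5)(u - 6) / 6
Then p(u) = -44·L_0(u) - 60·L_1(u) - 98·L_2(u).
Expanding and collecting terms gives p(u) = -u² - 5u + 6.
Check: p(6) = -60. ✓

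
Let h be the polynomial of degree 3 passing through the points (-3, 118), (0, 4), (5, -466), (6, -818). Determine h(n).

Using the Lagrange interpolation formula with nodes -3, 0, 5, 6:
  L_0(n) = n(n - 5)(n - 6) / -216
  L_1(n) = (n + 3)(n - 5)(n - 6) / 90
  L_2(n) = (n + 3)n(n - 6) / -40
  L_3(n) = (n + 3)n(n - 5) / 54
Then h(n) = 118·L_0(n) + 4·L_1(n) - 466·L_2(n) - 818·L_3(n).
Expanding and collecting terms gives h(n) = -4n^3 + n^2 + n + 4.
Check: h(5) = -466. ✓

h(n) = -4n^3 + n^2 + n + 4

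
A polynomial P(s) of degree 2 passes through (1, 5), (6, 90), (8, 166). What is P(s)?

Using the Lagrange interpolation formula with nodes 1, 6, 8:
  L_0(s) = (s - 6)(s - 8) / 35
  L_1(s) = (s - 1)(s - 8) / -10
  L_2(s) = (s - 1)(s - 6) / 14
Then P(s) = 5·L_0(s) + 90·L_1(s) + 166·L_2(s).
Expanding and collecting terms gives P(s) = 3s^2 - 4s + 6.
Check: P(8) = 166. ✓

P(s) = 3s^2 - 4s + 6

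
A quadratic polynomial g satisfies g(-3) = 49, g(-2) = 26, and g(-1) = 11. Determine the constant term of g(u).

Write g(u) = au^2 + bu + c. Substituting each data point gives a linear system:
  9a - 3b + c = 49
  4a - 2b + c = 26
  a - b + c = 11
Solving the system yields a = 4, b = -3, c = 4.
So g(u) = 4u² - 3u + 4.
The constant term is 4.

4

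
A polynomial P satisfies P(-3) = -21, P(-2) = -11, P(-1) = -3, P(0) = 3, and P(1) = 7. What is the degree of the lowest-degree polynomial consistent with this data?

Forward differences of the values at x = -3, -2, -1, 0, 1:
  P  : -21  -11  -3  3  7
  Δ  : 10  8  6  4
  Δ^2: -2  -2  -2
  Δ^3: 0  0
  Δ^4: 0
The second differences are constant (-2) and nonzero, while all higher differences vanish, so the minimal degree is 2.

2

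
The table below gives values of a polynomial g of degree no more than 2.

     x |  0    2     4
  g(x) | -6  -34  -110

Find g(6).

Using the Lagrange interpolation formula with nodes 0, 2, 4:
  L_0(x) = (x - 2)(x - 4) / 8
  L_1(x) = x(x - 4) / -4
  L_2(x) = x(x - 2) / 8
Then g(x) = -6·L_0(x) - 34·L_1(x) - 110·L_2(x).
Expanding and collecting terms gives g(x) = -6x² - 2x - 6.
Evaluating at x = 6: g(6) = -234.

-234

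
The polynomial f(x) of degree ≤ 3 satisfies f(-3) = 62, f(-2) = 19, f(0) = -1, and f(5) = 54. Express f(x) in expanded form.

f(x) = -x^3 + 6x^2 + 6x - 1

Write f(x) = ax^3 + bx^2 + cx + d. Substituting each data point gives a linear system:
  -27a + 9b - 3c + d = 62
  -8a + 4b - 2c + d = 19
  d = -1
  125a + 25b + 5c + d = 54
Solving the system yields a = -1, b = 6, c = 6, d = -1.
So f(x) = -x^3 + 6x^2 + 6x - 1.
Check: f(-2) = 19. ✓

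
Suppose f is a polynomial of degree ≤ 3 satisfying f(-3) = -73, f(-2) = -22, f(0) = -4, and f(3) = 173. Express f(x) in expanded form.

f(x) = 4x^3 + 6x^2 + 5x - 4

Using the Lagrange interpolation formula with nodes -3, -2, 0, 3:
  L_0(x) = (x + 2)x(x - 3) / -18
  L_1(x) = (x + 3)x(x - 3) / 10
  L_2(x) = (x + 3)(x + 2)(x - 3) / -18
  L_3(x) = (x + 3)(x + 2)x / 90
Then f(x) = -73·L_0(x) - 22·L_1(x) - 4·L_2(x) + 173·L_3(x).
Expanding and collecting terms gives f(x) = 4x^3 + 6x^2 + 5x - 4.
Check: f(0) = -4. ✓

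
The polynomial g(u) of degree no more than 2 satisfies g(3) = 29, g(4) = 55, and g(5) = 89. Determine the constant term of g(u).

-1

Write g(u) = au^2 + bu + c. Substituting each data point gives a linear system:
  9a + 3b + c = 29
  16a + 4b + c = 55
  25a + 5b + c = 89
Solving the system yields a = 4, b = -2, c = -1.
So g(u) = 4u² - 2u - 1.
The constant term is -1.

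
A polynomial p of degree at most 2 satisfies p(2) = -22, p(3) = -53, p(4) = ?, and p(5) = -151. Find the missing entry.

-96

The 3 known points determine the degree-2 polynomial uniquely.
Write p(u) = au^2 + bu + c. Substituting each data point gives a linear system:
  4a + 2b + c = -22
  9a + 3b + c = -53
  25a + 5b + c = -151
Solving the system yields a = -6, b = -1, c = 4.
So p(u) = -6u^2 - u + 4.
Then p(4) = -96.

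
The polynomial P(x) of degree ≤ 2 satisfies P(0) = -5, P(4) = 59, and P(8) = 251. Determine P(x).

P(x) = 4x^2 - 5

Write P(x) = ax^2 + bx + c. Substituting each data point gives a linear system:
  c = -5
  16a + 4b + c = 59
  64a + 8b + c = 251
Solving the system yields a = 4, b = 0, c = -5.
So P(x) = 4x² - 5.
Check: P(4) = 59. ✓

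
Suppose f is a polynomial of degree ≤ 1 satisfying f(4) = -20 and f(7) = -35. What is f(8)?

Write f(x) = ax + b. Substituting each data point gives a linear system:
  4a + b = -20
  7a + b = -35
Solving the system yields a = -5, b = 0.
So f(x) = -5x.
Then f(8) = -40.

-40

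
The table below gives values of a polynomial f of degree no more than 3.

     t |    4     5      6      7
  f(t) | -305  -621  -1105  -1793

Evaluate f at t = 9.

Using the Lagrange interpolation formula with nodes 4, 5, 6, 7:
  L_0(t) = (t - 5)(t - 6)(t - 7) / -6
  L_1(t) = (t - 4)(t - 6)(t - 7) / 2
  L_2(t) = (t - 4)(t - 5)(t - 7) / -2
  L_3(t) = (t - 4)(t - 5)(t - 6) / 6
Then f(t) = -305·L_0(t) - 621·L_1(t) - 1105·L_2(t) - 1793·L_3(t).
Expanding and collecting terms gives f(t) = -6t^3 + 6t^2 - 4t - 1.
Evaluating at t = 9: f(9) = -3925.

-3925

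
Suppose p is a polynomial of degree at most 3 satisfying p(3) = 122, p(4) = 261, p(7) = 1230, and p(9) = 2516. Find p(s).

p(s) = 3s^3 + 4s^2 + 5

Using the Lagrange interpolation formula with nodes 3, 4, 7, 9:
  L_0(s) = (s - 4)(s - 7)(s - 9) / -24
  L_1(s) = (s - 3)(s - 7)(s - 9) / 15
  L_2(s) = (s - 3)(s - 4)(s - 9) / -24
  L_3(s) = (s - 3)(s - 4)(s - 7) / 60
Then p(s) = 122·L_0(s) + 261·L_1(s) + 1230·L_2(s) + 2516·L_3(s).
Expanding and collecting terms gives p(s) = 3s³ + 4s² + 5.
Check: p(4) = 261. ✓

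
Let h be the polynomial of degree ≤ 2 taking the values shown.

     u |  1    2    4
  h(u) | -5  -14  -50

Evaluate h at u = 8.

Using the Lagrange interpolation formula with nodes 1, 2, 4:
  L_0(u) = (u - 2)(u - 4) / 3
  L_1(u) = (u - 1)(u - 4) / -2
  L_2(u) = (u - 1)(u - 2) / 6
Then h(u) = -5·L_0(u) - 14·L_1(u) - 50·L_2(u).
Expanding and collecting terms gives h(u) = -3u^2 - 2.
Evaluating at u = 8: h(8) = -194.

-194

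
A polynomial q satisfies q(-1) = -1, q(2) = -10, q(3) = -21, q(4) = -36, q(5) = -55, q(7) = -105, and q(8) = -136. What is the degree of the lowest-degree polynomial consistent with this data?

2

Divided differences on the nodes -1, 2, 3, 4, 5, 7, 8:
  order 0: -1  -10  -21  -36  -55  -105  -136
  order 1: -3  -11  -15  -19  -25  -31
  order 2: -2  -2  -2  -2  -2
  order 3: 0  0  0  0
  order 4: 0  0  0
  order 5: 0  0
  order 6: 0
The order-2 divided differences are all -2 (nonzero) and every higher order vanishes, so the data lies on a polynomial of degree exactly 2.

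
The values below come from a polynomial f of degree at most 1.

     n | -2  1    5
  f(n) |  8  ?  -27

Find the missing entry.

The 2 known points determine the degree-1 polynomial uniquely.
Write f(n) = an + b. Substituting each data point gives a linear system:
  -2a + b = 8
  5a + b = -27
Solving the system yields a = -5, b = -2.
So f(n) = -5n - 2.
Then f(1) = -7.

-7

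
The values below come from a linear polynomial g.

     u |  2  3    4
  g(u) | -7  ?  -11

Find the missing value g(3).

On equispaced nodes a degree-1 polynomial has vanishing second forward difference, so
  g(2) - 2·g(3) + g(4) = 0.
Substituting the known values and solving for g(3):
  -2·g(3) = 18
  g(3) = -9.

-9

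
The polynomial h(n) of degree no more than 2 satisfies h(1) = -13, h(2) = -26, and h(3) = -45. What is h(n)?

h(n) = -3n^2 - 4n - 6

Using the Lagrange interpolation formula with nodes 1, 2, 3:
  L_0(n) = (n - 2)(n - 3) / 2
  L_1(n) = (n - 1)(n - 3) / -1
  L_2(n) = (n - 1)(n - 2) / 2
Then h(n) = -13·L_0(n) - 26·L_1(n) - 45·L_2(n).
Expanding and collecting terms gives h(n) = -3n^2 - 4n - 6.
Check: h(1) = -13. ✓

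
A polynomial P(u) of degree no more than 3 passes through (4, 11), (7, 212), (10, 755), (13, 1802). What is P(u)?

Write P(u) = au^3 + bu^2 + cu + d. Substituting each data point gives a linear system:
  64a + 16b + 4c + d = 11
  343a + 49b + 7c + d = 212
  1000a + 100b + 10c + d = 755
  2197a + 169b + 13c + d = 1802
Solving the system yields a = 1, b = -2, c = -4, d = -5.
So P(u) = u^3 - 2u^2 - 4u - 5.
Check: P(7) = 212. ✓

P(u) = u^3 - 2u^2 - 4u - 5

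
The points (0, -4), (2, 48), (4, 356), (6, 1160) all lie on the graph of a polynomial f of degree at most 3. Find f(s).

f(s) = 5s^3 + 2s^2 + 2s - 4

Using the Lagrange interpolation formula with nodes 0, 2, 4, 6:
  L_0(s) = (s - 2)(s - 4)(s - 6) / -48
  L_1(s) = s(s - 4)(s - 6) / 16
  L_2(s) = s(s - 2)(s - 6) / -16
  L_3(s) = s(s - 2)(s - 4) / 48
Then f(s) = -4·L_0(s) + 48·L_1(s) + 356·L_2(s) + 1160·L_3(s).
Expanding and collecting terms gives f(s) = 5s³ + 2s² + 2s - 4.
Check: f(2) = 48. ✓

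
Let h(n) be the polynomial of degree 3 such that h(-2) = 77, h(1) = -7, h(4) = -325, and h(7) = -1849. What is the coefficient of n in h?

Write h(n) = an^3 + bn^2 + cn + d. Substituting each data point gives a linear system:
  -8a + 4b - 2c + d = 77
  a + b + c + d = -7
  64a + 16b + 4c + d = -325
  343a + 49b + 7c + d = -1849
Solving the system yields a = -6, b = 5, c = -5, d = -1.
So h(n) = -6n³ + 5n² - 5n - 1.
The coefficient of n is -5.

-5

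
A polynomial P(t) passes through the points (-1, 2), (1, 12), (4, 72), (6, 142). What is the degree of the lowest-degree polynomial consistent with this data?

Divided differences on the nodes -1, 1, 4, 6:
  order 0: 2  12  72  142
  order 1: 5  20  35
  order 2: 3  3
  order 3: 0
The order-2 divided differences are all 3 (nonzero) and every higher order vanishes, so the data lies on a polynomial of degree exactly 2.

2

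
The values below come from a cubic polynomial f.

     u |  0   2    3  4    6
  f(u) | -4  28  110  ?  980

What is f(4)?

The 4 known points determine the degree-3 polynomial uniquely.
Write f(u) = au^3 + bu^2 + cu + d. Substituting each data point gives a linear system:
  d = -4
  8a + 4b + 2c + d = 28
  27a + 9b + 3c + d = 110
  216a + 36b + 6c + d = 980
Solving the system yields a = 5, b = -3, c = 2, d = -4.
So f(u) = 5u^3 - 3u^2 + 2u - 4.
Then f(4) = 276.

276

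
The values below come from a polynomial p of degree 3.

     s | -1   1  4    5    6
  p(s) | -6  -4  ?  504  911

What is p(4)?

239

The 4 known points determine the degree-3 polynomial uniquely.
Write p(s) = as^3 + bs^2 + cs + d. Substituting each data point gives a linear system:
  -a + b - c + d = -6
  a + b + c + d = -4
  125a + 25b + 5c + d = 504
  216a + 36b + 6c + d = 911
Solving the system yields a = 5, b = -4, c = -4, d = -1.
So p(s) = 5s^3 - 4s^2 - 4s - 1.
Then p(4) = 239.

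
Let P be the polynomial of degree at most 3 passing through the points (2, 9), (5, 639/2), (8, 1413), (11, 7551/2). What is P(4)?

153

Using the Lagrange interpolation formula with nodes 2, 5, 8, 11:
  L_0(x) = (x - 5)(x - 8)(x - 11) / -162
  L_1(x) = (x - 2)(x - 8)(x - 11) / 54
  L_2(x) = (x - 2)(x - 5)(x - 11) / -54
  L_3(x) = (x - 2)(x - 5)(x - 8) / 162
Then P(x) = 9·L_0(x) + 639/2·L_1(x) + 1413·L_2(x) + 7551/2·L_3(x).
Expanding and collecting terms gives P(x) = 3x^3 - (3/2)x^2 - 3x - 3.
Evaluating at x = 4: P(4) = 153.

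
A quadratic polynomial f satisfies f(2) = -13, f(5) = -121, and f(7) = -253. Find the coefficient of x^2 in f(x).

Write f(x) = ax^2 + bx + c. Substituting each data point gives a linear system:
  4a + 2b + c = -13
  25a + 5b + c = -121
  49a + 7b + c = -253
Solving the system yields a = -6, b = 6, c = -1.
So f(x) = -6x^2 + 6x - 1.
The leading coefficient is -6.

-6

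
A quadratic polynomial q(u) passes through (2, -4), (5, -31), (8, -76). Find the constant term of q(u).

Write q(u) = au^2 + bu + c. Substituting each data point gives a linear system:
  4a + 2b + c = -4
  25a + 5b + c = -31
  64a + 8b + c = -76
Solving the system yields a = -1, b = -2, c = 4.
So q(u) = -u^2 - 2u + 4.
The constant term is 4.

4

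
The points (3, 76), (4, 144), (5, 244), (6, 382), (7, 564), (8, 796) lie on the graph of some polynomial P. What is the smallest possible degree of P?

3

Forward differences of the values at n = 3, 4, 5, 6, 7, 8:
  P  : 76  144  244  382  564  796
  Δ  : 68  100  138  182  232
  Δ^2: 32  38  44  50
  Δ^3: 6  6  6
  Δ^4: 0  0
  Δ^5: 0
The third differences are constant (6) and nonzero, while all higher differences vanish, so the minimal degree is 3.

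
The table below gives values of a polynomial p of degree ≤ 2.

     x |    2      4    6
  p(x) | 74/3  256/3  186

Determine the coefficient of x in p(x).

1/3

Write p(x) = ax^2 + bx + c. Substituting each data point gives a linear system:
  4a + 2b + c = 74/3
  16a + 4b + c = 256/3
  36a + 6b + c = 186
Solving the system yields a = 5, b = 1/3, c = 4.
So p(x) = 5x² + (1/3)x + 4.
The coefficient of x is 1/3.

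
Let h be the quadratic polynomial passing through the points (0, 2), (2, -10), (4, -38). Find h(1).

-2

Forward differences of the values at s = 0, 2, 4:
  h  : 2  -10  -38
  Δ  : -12  -28
  Δ^2: -16
The second differences are constant, confirming degree 2.
Interpolating (Newton forward form) and evaluating at s = 1 gives h(1) = -2.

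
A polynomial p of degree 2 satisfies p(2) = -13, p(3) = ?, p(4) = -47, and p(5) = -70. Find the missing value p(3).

-28

On equispaced nodes a degree-2 polynomial has vanishing third forward difference, so
  - p(2) + 3·p(3) - 3·p(4) + p(5) = 0.
Substituting the known values and solving for p(3):
  3·p(3) = -84
  p(3) = -28.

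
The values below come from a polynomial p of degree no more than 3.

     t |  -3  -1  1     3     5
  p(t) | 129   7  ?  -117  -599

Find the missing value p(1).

5

On equispaced nodes a degree-3 polynomial has vanishing fourth forward difference, so
  p(-3) - 4·p(-1) + 6·p(1) - 4·p(3) + p(5) = 0.
Substituting the known values and solving for p(1):
  6·p(1) = 30
  p(1) = 5.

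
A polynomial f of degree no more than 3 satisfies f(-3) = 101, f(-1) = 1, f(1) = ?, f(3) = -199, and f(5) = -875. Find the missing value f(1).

On equispaced nodes a degree-3 polynomial has vanishing fourth forward difference, so
  f(-3) - 4·f(-1) + 6·f(1) - 4·f(3) + f(5) = 0.
Substituting the known values and solving for f(1):
  6·f(1) = -18
  f(1) = -3.

-3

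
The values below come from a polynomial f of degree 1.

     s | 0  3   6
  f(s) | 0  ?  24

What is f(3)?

12

The 2 known points determine the degree-1 polynomial uniquely.
Write f(s) = as + b. Substituting each data point gives a linear system:
  b = 0
  6a + b = 24
Solving the system yields a = 4, b = 0.
So f(s) = 4s.
Then f(3) = 12.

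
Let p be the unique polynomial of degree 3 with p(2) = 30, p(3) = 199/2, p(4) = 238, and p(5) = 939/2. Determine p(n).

Write p(n) = an^3 + bn^2 + cn + d. Substituting each data point gives a linear system:
  8a + 4b + 2c + d = 30
  27a + 9b + 3c + d = 199/2
  64a + 16b + 4c + d = 238
  125a + 25b + 5c + d = 939/2
Solving the system yields a = 4, b = -3/2, c = 1, d = 2.
So p(n) = 4n³ - (3/2)n² + n + 2.
Check: p(3) = 199/2. ✓

p(n) = 4n^3 - (3/2)n^2 + n + 2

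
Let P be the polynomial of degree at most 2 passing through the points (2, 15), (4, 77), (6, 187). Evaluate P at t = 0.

1

Forward differences of the values at t = 2, 4, 6:
  P  : 15  77  187
  Δ  : 62  110
  Δ^2: 48
The second differences are constant, confirming degree 2.
Interpolating (Newton forward form) and evaluating at t = 0 gives P(0) = 1.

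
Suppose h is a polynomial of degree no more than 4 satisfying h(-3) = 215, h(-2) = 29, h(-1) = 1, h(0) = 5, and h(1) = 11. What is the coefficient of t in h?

Write h(t) = at^4 + bt^3 + ct^2 + dt + e. Substituting each data point gives a linear system:
  81a - 27b + 9c - 3d + e = 215
  16a - 8b + 4c - 2d + e = 29
  a - b + c - d + e = 1
  e = 5
  a + b + c + d + e = 11
Solving the system yields a = 4, b = 3, c = -3, d = 2, e = 5.
So h(t) = 4t^4 + 3t^3 - 3t^2 + 2t + 5.
The coefficient of t is 2.

2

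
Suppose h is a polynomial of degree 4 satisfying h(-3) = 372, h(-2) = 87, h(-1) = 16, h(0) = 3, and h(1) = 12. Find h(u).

h(u) = 5u^4 + 4u^3 + 6u^2 - 6u + 3

Write h(u) = au^4 + bu^3 + cu^2 + du + e. Substituting each data point gives a linear system:
  81a - 27b + 9c - 3d + e = 372
  16a - 8b + 4c - 2d + e = 87
  a - b + c - d + e = 16
  e = 3
  a + b + c + d + e = 12
Solving the system yields a = 5, b = 4, c = 6, d = -6, e = 3.
So h(u) = 5u⁴ + 4u³ + 6u² - 6u + 3.
Check: h(0) = 3. ✓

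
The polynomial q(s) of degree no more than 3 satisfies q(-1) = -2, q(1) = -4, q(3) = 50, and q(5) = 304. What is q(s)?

q(s) = 3s^3 - 2s^2 - 4s - 1

Write q(s) = as^3 + bs^2 + cs + d. Substituting each data point gives a linear system:
  -a + b - c + d = -2
  a + b + c + d = -4
  27a + 9b + 3c + d = 50
  125a + 25b + 5c + d = 304
Solving the system yields a = 3, b = -2, c = -4, d = -1.
So q(s) = 3s^3 - 2s^2 - 4s - 1.
Check: q(5) = 304. ✓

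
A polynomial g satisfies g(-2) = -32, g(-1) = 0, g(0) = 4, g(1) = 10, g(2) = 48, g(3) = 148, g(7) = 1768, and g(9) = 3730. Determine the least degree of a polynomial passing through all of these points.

Divided differences on the nodes -2, -1, 0, 1, 2, 3, 7, 9:
  order 0: -32  0  4  10  48  148  1768  3730
  order 1: 32  4  6  38  100  405  981
  order 2: -14  1  16  31  61  96
  order 3: 5  5  5  5  5
  order 4: 0  0  0  0
  order 5: 0  0  0
  order 6: 0  0
  order 7: 0
The order-3 divided differences are all 5 (nonzero) and every higher order vanishes, so the data lies on a polynomial of degree exactly 3.

3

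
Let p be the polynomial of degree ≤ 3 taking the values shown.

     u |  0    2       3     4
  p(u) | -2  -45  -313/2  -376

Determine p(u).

Using the Lagrange interpolation formula with nodes 0, 2, 3, 4:
  L_0(u) = (u - 2)(u - 3)(u - 4) / -24
  L_1(u) = u(u - 3)(u - 4) / 4
  L_2(u) = u(u - 2)(u - 4) / -3
  L_3(u) = u(u - 2)(u - 3) / 8
Then p(u) = -2·L_0(u) - 45·L_1(u) - 313/2·L_2(u) - 376·L_3(u).
Expanding and collecting terms gives p(u) = -6u³ + (5/2)u - 2.
Check: p(4) = -376. ✓

p(u) = -6u^3 + (5/2)u - 2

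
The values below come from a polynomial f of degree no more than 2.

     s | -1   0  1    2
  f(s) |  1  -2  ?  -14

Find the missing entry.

The 3 known points determine the degree-2 polynomial uniquely.
Write f(s) = as^2 + bs + c. Substituting each data point gives a linear system:
  a - b + c = 1
  c = -2
  4a + 2b + c = -14
Solving the system yields a = -1, b = -4, c = -2.
So f(s) = -s² - 4s - 2.
Then f(1) = -7.

-7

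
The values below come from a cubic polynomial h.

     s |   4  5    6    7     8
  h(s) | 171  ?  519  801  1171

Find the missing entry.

The 4 known points determine the degree-3 polynomial uniquely.
Write h(s) = as^3 + bs^2 + cs + d. Substituting each data point gives a linear system:
  64a + 16b + 4c + d = 171
  216a + 36b + 6c + d = 519
  343a + 49b + 7c + d = 801
  512a + 64b + 8c + d = 1171
Solving the system yields a = 2, b = 2, c = 2, d = 3.
So h(s) = 2s^3 + 2s^2 + 2s + 3.
Then h(5) = 313.

313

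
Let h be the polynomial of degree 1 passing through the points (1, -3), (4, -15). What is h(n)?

Write h(n) = an + b. Substituting each data point gives a linear system:
  a + b = -3
  4a + b = -15
Solving the system yields a = -4, b = 1.
So h(n) = -4n + 1.
Check: h(4) = -15. ✓

h(n) = -4n + 1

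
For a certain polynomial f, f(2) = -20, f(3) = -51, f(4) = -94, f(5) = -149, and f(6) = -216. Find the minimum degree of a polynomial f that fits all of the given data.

Forward differences of the values at s = 2, 3, 4, 5, 6:
  f  : -20  -51  -94  -149  -216
  Δ  : -31  -43  -55  -67
  Δ^2: -12  -12  -12
  Δ^3: 0  0
  Δ^4: 0
The second differences are constant (-12) and nonzero, while all higher differences vanish, so the minimal degree is 2.

2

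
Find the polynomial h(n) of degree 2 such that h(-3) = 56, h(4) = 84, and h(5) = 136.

Using the Lagrange interpolation formula with nodes -3, 4, 5:
  L_0(n) = (n - 4)(n - 5) / 56
  L_1(n) = (n + 3)(n - 5) / -7
  L_2(n) = (n + 3)(n - 4) / 8
Then h(n) = 56·L_0(n) + 84·L_1(n) + 136·L_2(n).
Expanding and collecting terms gives h(n) = 6n^2 - 2n - 4.
Check: h(5) = 136. ✓

h(n) = 6n^2 - 2n - 4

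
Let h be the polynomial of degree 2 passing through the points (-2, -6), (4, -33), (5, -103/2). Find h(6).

-74

Using the Lagrange interpolation formula with nodes -2, 4, 5:
  L_0(x) = (x - 4)(x - 5) / 42
  L_1(x) = (x + 2)(x - 5) / -6
  L_2(x) = (x + 2)(x - 4) / 7
Then h(x) = -6·L_0(x) - 33·L_1(x) - 103/2·L_2(x).
Expanding and collecting terms gives h(x) = -2x² - (1/2)x + 1.
Evaluating at x = 6: h(6) = -74.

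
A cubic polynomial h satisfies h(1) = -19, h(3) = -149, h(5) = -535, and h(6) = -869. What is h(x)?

h(x) = -3x^3 - 5x^2 - 6x - 5

Write h(x) = ax^3 + bx^2 + cx + d. Substituting each data point gives a linear system:
  a + b + c + d = -19
  27a + 9b + 3c + d = -149
  125a + 25b + 5c + d = -535
  216a + 36b + 6c + d = -869
Solving the system yields a = -3, b = -5, c = -6, d = -5.
So h(x) = -3x^3 - 5x^2 - 6x - 5.
Check: h(5) = -535. ✓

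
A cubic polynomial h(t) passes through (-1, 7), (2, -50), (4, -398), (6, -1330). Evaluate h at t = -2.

Using the Lagrange interpolation formula with nodes -1, 2, 4, 6:
  L_0(t) = (t - 2)(t - 4)(t - 6) / -105
  L_1(t) = (t + 1)(t - 4)(t - 6) / 24
  L_2(t) = (t + 1)(t - 2)(t - 6) / -20
  L_3(t) = (t + 1)(t - 2)(t - 4) / 56
Then h(t) = 7·L_0(t) - 50·L_1(t) - 398·L_2(t) - 1330·L_3(t).
Expanding and collecting terms gives h(t) = -6t^3 - t^2 + 2.
Evaluating at t = -2: h(-2) = 46.

46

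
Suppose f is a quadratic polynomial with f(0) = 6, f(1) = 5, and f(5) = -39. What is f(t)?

f(t) = -2t^2 + t + 6

Write f(t) = at^2 + bt + c. Substituting each data point gives a linear system:
  c = 6
  a + b + c = 5
  25a + 5b + c = -39
Solving the system yields a = -2, b = 1, c = 6.
So f(t) = -2t^2 + t + 6.
Check: f(1) = 5. ✓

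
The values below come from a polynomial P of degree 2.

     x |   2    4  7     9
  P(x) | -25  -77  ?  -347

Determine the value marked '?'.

-215

The 3 known points determine the degree-2 polynomial uniquely.
Write P(x) = ax^2 + bx + c. Substituting each data point gives a linear system:
  4a + 2b + c = -25
  16a + 4b + c = -77
  81a + 9b + c = -347
Solving the system yields a = -4, b = -2, c = -5.
So P(x) = -4x² - 2x - 5.
Then P(7) = -215.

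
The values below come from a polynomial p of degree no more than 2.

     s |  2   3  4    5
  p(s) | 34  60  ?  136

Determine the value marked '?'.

The 3 known points determine the degree-2 polynomial uniquely.
Write p(s) = as^2 + bs + c. Substituting each data point gives a linear system:
  4a + 2b + c = 34
  9a + 3b + c = 60
  25a + 5b + c = 136
Solving the system yields a = 4, b = 6, c = 6.
So p(s) = 4s^2 + 6s + 6.
Then p(4) = 94.

94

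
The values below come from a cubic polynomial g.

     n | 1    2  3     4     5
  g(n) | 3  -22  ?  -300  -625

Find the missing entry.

-111

On equispaced nodes a degree-3 polynomial has vanishing fourth forward difference, so
  g(1) - 4·g(2) + 6·g(3) - 4·g(4) + g(5) = 0.
Substituting the known values and solving for g(3):
  6·g(3) = -666
  g(3) = -111.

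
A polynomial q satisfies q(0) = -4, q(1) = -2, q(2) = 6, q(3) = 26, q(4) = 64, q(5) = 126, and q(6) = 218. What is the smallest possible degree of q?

Forward differences of the values at n = 0, 1, 2, 3, 4, 5, 6:
  q  : -4  -2  6  26  64  126  218
  Δ  : 2  8  20  38  62  92
  Δ^2: 6  12  18  24  30
  Δ^3: 6  6  6  6
  Δ^4: 0  0  0
  Δ^5: 0  0
  Δ^6: 0
The third differences are constant (6) and nonzero, while all higher differences vanish, so the minimal degree is 3.

3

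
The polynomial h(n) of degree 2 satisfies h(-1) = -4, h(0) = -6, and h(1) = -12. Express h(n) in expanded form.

h(n) = -2n^2 - 4n - 6

Write h(n) = an^2 + bn + c. Substituting each data point gives a linear system:
  a - b + c = -4
  c = -6
  a + b + c = -12
Solving the system yields a = -2, b = -4, c = -6.
So h(n) = -2n^2 - 4n - 6.
Check: h(0) = -6. ✓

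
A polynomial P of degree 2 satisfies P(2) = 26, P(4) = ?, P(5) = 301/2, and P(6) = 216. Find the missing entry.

The 3 known points determine the degree-2 polynomial uniquely.
Write P(t) = at^2 + bt + c. Substituting each data point gives a linear system:
  4a + 2b + c = 26
  25a + 5b + c = 301/2
  36a + 6b + c = 216
Solving the system yields a = 6, b = -1/2, c = 3.
So P(t) = 6t^2 - (1/2)t + 3.
Then P(4) = 97.

97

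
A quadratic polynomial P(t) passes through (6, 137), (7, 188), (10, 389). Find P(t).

P(t) = 4t^2 - t - 1

Write P(t) = at^2 + bt + c. Substituting each data point gives a linear system:
  36a + 6b + c = 137
  49a + 7b + c = 188
  100a + 10b + c = 389
Solving the system yields a = 4, b = -1, c = -1.
So P(t) = 4t² - t - 1.
Check: P(6) = 137. ✓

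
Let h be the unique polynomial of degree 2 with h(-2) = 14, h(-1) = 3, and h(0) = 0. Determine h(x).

h(x) = 4x^2 + x

Using the Lagrange interpolation formula with nodes -2, -1, 0:
  L_0(x) = (x + 1)x / 2
  L_1(x) = (x + 2)x / -1
  L_2(x) = (x + 2)(x + 1) / 2
Then h(x) = 14·L_0(x) + 3·L_1(x) + 0·L_2(x).
Expanding and collecting terms gives h(x) = 4x² + x.
Check: h(-1) = 3. ✓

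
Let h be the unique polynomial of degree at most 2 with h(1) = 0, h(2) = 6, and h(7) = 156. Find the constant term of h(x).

2

Write h(x) = ax^2 + bx + c. Substituting each data point gives a linear system:
  a + b + c = 0
  4a + 2b + c = 6
  49a + 7b + c = 156
Solving the system yields a = 4, b = -6, c = 2.
So h(x) = 4x^2 - 6x + 2.
The constant term is 2.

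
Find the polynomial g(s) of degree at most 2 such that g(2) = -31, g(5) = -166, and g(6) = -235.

g(s) = -6s^2 - 3s - 1

Write g(s) = as^2 + bs + c. Substituting each data point gives a linear system:
  4a + 2b + c = -31
  25a + 5b + c = -166
  36a + 6b + c = -235
Solving the system yields a = -6, b = -3, c = -1.
So g(s) = -6s^2 - 3s - 1.
Check: g(6) = -235. ✓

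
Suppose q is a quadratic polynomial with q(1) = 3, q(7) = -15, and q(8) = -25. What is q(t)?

q(t) = -t^2 + 5t - 1

Using the Lagrange interpolation formula with nodes 1, 7, 8:
  L_0(t) = (t - 7)(t - 8) / 42
  L_1(t) = (t - 1)(t - 8) / -6
  L_2(t) = (t - 1)(t - 7) / 7
Then q(t) = 3·L_0(t) - 15·L_1(t) - 25·L_2(t).
Expanding and collecting terms gives q(t) = -t^2 + 5t - 1.
Check: q(1) = 3. ✓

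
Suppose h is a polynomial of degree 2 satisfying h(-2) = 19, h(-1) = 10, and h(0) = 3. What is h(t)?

h(t) = t^2 - 6t + 3

Using the Lagrange interpolation formula with nodes -2, -1, 0:
  L_0(t) = (t + 1)t / 2
  L_1(t) = (t + 2)t / -1
  L_2(t) = (t + 2)(t + 1) / 2
Then h(t) = 19·L_0(t) + 10·L_1(t) + 3·L_2(t).
Expanding and collecting terms gives h(t) = t² - 6t + 3.
Check: h(-1) = 10. ✓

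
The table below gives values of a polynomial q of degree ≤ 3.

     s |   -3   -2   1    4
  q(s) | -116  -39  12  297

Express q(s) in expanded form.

Using the Lagrange interpolation formula with nodes -3, -2, 1, 4:
  L_0(s) = (s + 2)(s - 1)(s - 4) / -28
  L_1(s) = (s + 3)(s - 1)(s - 4) / 18
  L_2(s) = (s + 3)(s + 2)(s - 4) / -36
  L_3(s) = (s + 3)(s + 2)(s - 1) / 126
Then q(s) = -116·L_0(s) - 39·L_1(s) + 12·L_2(s) + 297·L_3(s).
Expanding and collecting terms gives q(s) = 4s^3 + s^2 + 6s + 1.
Check: q(-2) = -39. ✓

q(s) = 4s^3 + s^2 + 6s + 1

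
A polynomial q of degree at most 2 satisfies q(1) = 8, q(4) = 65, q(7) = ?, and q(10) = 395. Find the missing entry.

On equispaced nodes a degree-2 polynomial has vanishing third forward difference, so
  - q(1) + 3·q(4) - 3·q(7) + q(10) = 0.
Substituting the known values and solving for q(7):
  -3·q(7) = -582
  q(7) = 194.

194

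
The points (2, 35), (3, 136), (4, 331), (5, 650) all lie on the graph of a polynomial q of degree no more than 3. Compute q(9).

Write q(u) = au^3 + bu^2 + cu + d. Substituting each data point gives a linear system:
  8a + 4b + 2c + d = 35
  27a + 9b + 3c + d = 136
  64a + 16b + 4c + d = 331
  125a + 25b + 5c + d = 650
Solving the system yields a = 5, b = 2, c = -4, d = -5.
So q(u) = 5u³ + 2u² - 4u - 5.
Then q(9) = 3766.

3766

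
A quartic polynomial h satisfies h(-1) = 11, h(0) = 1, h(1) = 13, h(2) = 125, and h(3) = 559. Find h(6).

Forward differences of the values at t = -1, 0, 1, 2, 3:
  h  : 11  1  13  125  559
  Δ  : -10  12  112  434
  Δ^2: 22  100  322
  Δ^3: 78  222
  Δ^4: 144
The fourth differences are constant, confirming degree 4.
Interpolating (Newton forward form) and evaluating at t = 6 gives h(6) = 8173.

8173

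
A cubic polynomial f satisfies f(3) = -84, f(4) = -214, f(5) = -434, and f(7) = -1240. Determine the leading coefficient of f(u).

Write f(u) = au^3 + bu^2 + cu + d. Substituting each data point gives a linear system:
  27a + 9b + 3c + d = -84
  64a + 16b + 4c + d = -214
  125a + 25b + 5c + d = -434
  343a + 49b + 7c + d = -1240
Solving the system yields a = -4, b = 3, c = -3, d = 6.
So f(u) = -4u³ + 3u² - 3u + 6.
The leading coefficient is -4.

-4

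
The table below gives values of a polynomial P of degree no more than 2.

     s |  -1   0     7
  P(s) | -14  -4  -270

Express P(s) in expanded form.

Using the Lagrange interpolation formula with nodes -1, 0, 7:
  L_0(s) = s(s - 7) / 8
  L_1(s) = (s + 1)(s - 7) / -7
  L_2(s) = (s + 1)s / 56
Then P(s) = -14·L_0(s) - 4·L_1(s) - 270·L_2(s).
Expanding and collecting terms gives P(s) = -6s^2 + 4s - 4.
Check: P(0) = -4. ✓

P(s) = -6s^2 + 4s - 4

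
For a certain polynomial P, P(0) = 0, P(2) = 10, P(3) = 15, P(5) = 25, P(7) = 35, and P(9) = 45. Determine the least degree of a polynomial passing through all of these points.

Divided differences on the nodes 0, 2, 3, 5, 7, 9:
  order 0: 0  10  15  25  35  45
  order 1: 5  5  5  5  5
  order 2: 0  0  0  0
  order 3: 0  0  0
  order 4: 0  0
  order 5: 0
The order-1 divided differences are all 5 (nonzero) and every higher order vanishes, so the data lies on a polynomial of degree exactly 1.

1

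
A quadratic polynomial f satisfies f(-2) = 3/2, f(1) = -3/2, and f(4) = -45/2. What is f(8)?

Using the Lagrange interpolation formula with nodes -2, 1, 4:
  L_0(s) = (s - 1)(s - 4) / 18
  L_1(s) = (s + 2)(s - 4) / -9
  L_2(s) = (s + 2)(s - 1) / 18
Then f(s) = 3/2·L_0(s) - 3/2·L_1(s) - 45/2·L_2(s).
Expanding and collecting terms gives f(s) = -s^2 - 2s + 3/2.
Evaluating at s = 8: f(8) = -157/2.

-157/2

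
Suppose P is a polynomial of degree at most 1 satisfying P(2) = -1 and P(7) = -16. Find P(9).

Using the Lagrange interpolation formula with nodes 2, 7:
  L_0(s) = (s - 7) / -5
  L_1(s) = (s - 2) / 5
Then P(s) = -1·L_0(s) - 16·L_1(s).
Expanding and collecting terms gives P(s) = -3s + 5.
Evaluating at s = 9: P(9) = -22.

-22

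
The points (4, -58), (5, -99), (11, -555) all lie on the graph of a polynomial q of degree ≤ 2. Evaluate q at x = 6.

-150

Write q(x) = ax^2 + bx + c. Substituting each data point gives a linear system:
  16a + 4b + c = -58
  25a + 5b + c = -99
  121a + 11b + c = -555
Solving the system yields a = -5, b = 4, c = 6.
So q(x) = -5x^2 + 4x + 6.
Then q(6) = -150.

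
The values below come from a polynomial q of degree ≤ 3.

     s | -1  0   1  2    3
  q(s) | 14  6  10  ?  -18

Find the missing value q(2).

8

On equispaced nodes a degree-3 polynomial has vanishing fourth forward difference, so
  q(-1) - 4·q(0) + 6·q(1) - 4·q(2) + q(3) = 0.
Substituting the known values and solving for q(2):
  -4·q(2) = -32
  q(2) = 8.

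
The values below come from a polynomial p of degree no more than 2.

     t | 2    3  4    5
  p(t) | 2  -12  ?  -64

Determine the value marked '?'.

On equispaced nodes a degree-2 polynomial has vanishing third forward difference, so
  - p(2) + 3·p(3) - 3·p(4) + p(5) = 0.
Substituting the known values and solving for p(4):
  -3·p(4) = 102
  p(4) = -34.

-34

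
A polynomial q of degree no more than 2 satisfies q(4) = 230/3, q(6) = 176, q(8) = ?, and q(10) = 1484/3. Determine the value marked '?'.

The 3 known points determine the degree-2 polynomial uniquely.
Write q(x) = ax^2 + bx + c. Substituting each data point gives a linear system:
  16a + 4b + c = 230/3
  36a + 6b + c = 176
  100a + 10b + c = 1484/3
Solving the system yields a = 5, b = -1/3, c = -2.
So q(x) = 5x^2 - (1/3)x - 2.
Then q(8) = 946/3.

946/3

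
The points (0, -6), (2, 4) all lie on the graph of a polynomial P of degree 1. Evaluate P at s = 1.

Write P(s) = as + b. Substituting each data point gives a linear system:
  b = -6
  2a + b = 4
Solving the system yields a = 5, b = -6.
So P(s) = 5s - 6.
Then P(1) = -1.

-1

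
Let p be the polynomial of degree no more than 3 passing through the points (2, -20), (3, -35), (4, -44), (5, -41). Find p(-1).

1

Using the Lagrange interpolation formula with nodes 2, 3, 4, 5:
  L_0(s) = (s - 3)(s - 4)(s - 5) / -6
  L_1(s) = (s - 2)(s - 4)(s - 5) / 2
  L_2(s) = (s - 2)(s - 3)(s - 5) / -2
  L_3(s) = (s - 2)(s - 3)(s - 4) / 6
Then p(s) = -20·L_0(s) - 35·L_1(s) - 44·L_2(s) - 41·L_3(s).
Expanding and collecting terms gives p(s) = s^3 - 6s^2 - 4s + 4.
Evaluating at s = -1: p(-1) = 1.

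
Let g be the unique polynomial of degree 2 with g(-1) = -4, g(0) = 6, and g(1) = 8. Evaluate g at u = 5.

Write g(u) = au^2 + bu + c. Substituting each data point gives a linear system:
  a - b + c = -4
  c = 6
  a + b + c = 8
Solving the system yields a = -4, b = 6, c = 6.
So g(u) = -4u² + 6u + 6.
Then g(5) = -64.

-64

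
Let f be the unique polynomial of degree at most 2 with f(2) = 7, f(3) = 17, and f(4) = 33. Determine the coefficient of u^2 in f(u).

Write f(u) = au^2 + bu + c. Substituting each data point gives a linear system:
  4a + 2b + c = 7
  9a + 3b + c = 17
  16a + 4b + c = 33
Solving the system yields a = 3, b = -5, c = 5.
So f(u) = 3u^2 - 5u + 5.
The leading coefficient is 3.

3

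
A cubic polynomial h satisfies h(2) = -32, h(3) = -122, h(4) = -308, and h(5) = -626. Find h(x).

h(x) = -6x^3 + 6x^2 - 6x + 4

Write h(x) = ax^3 + bx^2 + cx + d. Substituting each data point gives a linear system:
  8a + 4b + 2c + d = -32
  27a + 9b + 3c + d = -122
  64a + 16b + 4c + d = -308
  125a + 25b + 5c + d = -626
Solving the system yields a = -6, b = 6, c = -6, d = 4.
So h(x) = -6x³ + 6x² - 6x + 4.
Check: h(3) = -122. ✓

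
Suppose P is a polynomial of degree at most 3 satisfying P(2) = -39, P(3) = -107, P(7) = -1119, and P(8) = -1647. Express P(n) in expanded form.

Using the Lagrange interpolation formula with nodes 2, 3, 7, 8:
  L_0(n) = (n - 3)(n - 7)(n - 8) / -30
  L_1(n) = (n - 2)(n - 7)(n - 8) / 20
  L_2(n) = (n - 2)(n - 3)(n - 8) / -20
  L_3(n) = (n - 2)(n - 3)(n - 7) / 30
Then P(n) = -39·L_0(n) - 107·L_1(n) - 1119·L_2(n) - 1647·L_3(n).
Expanding and collecting terms gives P(n) = -3n^3 - n^2 - 6n + 1.
Check: P(3) = -107. ✓

P(n) = -3n^3 - n^2 - 6n + 1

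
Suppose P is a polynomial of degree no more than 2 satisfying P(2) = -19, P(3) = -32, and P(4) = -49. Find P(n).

Using the Lagrange interpolation formula with nodes 2, 3, 4:
  L_0(n) = (n - 3)(n - 4) / 2
  L_1(n) = (n - 2)(n - 4) / -1
  L_2(n) = (n - 2)(n - 3) / 2
Then P(n) = -19·L_0(n) - 32·L_1(n) - 49·L_2(n).
Expanding and collecting terms gives P(n) = -2n^2 - 3n - 5.
Check: P(2) = -19. ✓

P(n) = -2n^2 - 3n - 5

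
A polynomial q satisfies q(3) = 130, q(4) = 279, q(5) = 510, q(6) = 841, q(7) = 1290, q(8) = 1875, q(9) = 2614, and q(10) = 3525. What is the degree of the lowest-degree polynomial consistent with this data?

3

Forward differences of the values at n = 3, 4, 5, 6, 7, 8, 9, 10:
  q  : 130  279  510  841  1290  1875  2614  3525
  Δ  : 149  231  331  449  585  739  911
  Δ^2: 82  100  118  136  154  172
  Δ^3: 18  18  18  18  18
  Δ^4: 0  0  0  0
  Δ^5: 0  0  0
  Δ^6: 0  0
  Δ^7: 0
The third differences are constant (18) and nonzero, while all higher differences vanish, so the minimal degree is 3.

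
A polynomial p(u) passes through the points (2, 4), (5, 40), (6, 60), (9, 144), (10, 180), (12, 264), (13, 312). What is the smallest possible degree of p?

Divided differences on the nodes 2, 5, 6, 9, 10, 12, 13:
  order 0: 4  40  60  144  180  264  312
  order 1: 12  20  28  36  42  48
  order 2: 2  2  2  2  2
  order 3: 0  0  0  0
  order 4: 0  0  0
  order 5: 0  0
  order 6: 0
The order-2 divided differences are all 2 (nonzero) and every higher order vanishes, so the data lies on a polynomial of degree exactly 2.

2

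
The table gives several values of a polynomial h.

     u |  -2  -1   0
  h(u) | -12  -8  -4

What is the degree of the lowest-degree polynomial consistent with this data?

1

Forward differences of the values at u = -2, -1, 0:
  h  : -12  -8  -4
  Δ  : 4  4
  Δ^2: 0
The first differences are constant (4) and nonzero, while all higher differences vanish, so the minimal degree is 1.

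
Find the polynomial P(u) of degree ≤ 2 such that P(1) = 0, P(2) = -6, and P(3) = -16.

P(u) = -2u^2 + 2

Write P(u) = au^2 + bu + c. Substituting each data point gives a linear system:
  a + b + c = 0
  4a + 2b + c = -6
  9a + 3b + c = -16
Solving the system yields a = -2, b = 0, c = 2.
So P(u) = -2u² + 2.
Check: P(1) = 0. ✓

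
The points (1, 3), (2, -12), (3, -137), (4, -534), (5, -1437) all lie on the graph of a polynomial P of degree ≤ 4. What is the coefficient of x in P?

Write P(x) = ax^4 + bx^3 + cx^2 + dx + e. Substituting each data point gives a linear system:
  a + b + c + d + e = 3
  16a + 8b + 4c + 2d + e = -12
  81a + 27b + 9c + 3d + e = -137
  256a + 64b + 16c + 4d + e = -534
  625a + 125b + 25c + 5d + e = -1437
Solving the system yields a = -3, b = 3, c = 2, d = 3, e = -2.
So P(x) = -3x⁴ + 3x³ + 2x² + 3x - 2.
The coefficient of x is 3.

3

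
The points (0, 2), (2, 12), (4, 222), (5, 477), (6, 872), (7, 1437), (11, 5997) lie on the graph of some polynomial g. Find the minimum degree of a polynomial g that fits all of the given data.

3

Divided differences on the nodes 0, 2, 4, 5, 6, 7, 11:
  order 0: 2  12  222  477  872  1437  5997
  order 1: 5  105  255  395  565  1140
  order 2: 25  50  70  85  115
  order 3: 5  5  5  5
  order 4: 0  0  0
  order 5: 0  0
  order 6: 0
The order-3 divided differences are all 5 (nonzero) and every higher order vanishes, so the data lies on a polynomial of degree exactly 3.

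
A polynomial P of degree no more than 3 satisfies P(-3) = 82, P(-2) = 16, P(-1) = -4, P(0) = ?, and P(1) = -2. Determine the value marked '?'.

On equispaced nodes a degree-3 polynomial has vanishing fourth forward difference, so
  P(-3) - 4·P(-2) + 6·P(-1) - 4·P(0) + P(1) = 0.
Substituting the known values and solving for P(0):
  -4·P(0) = 8
  P(0) = -2.

-2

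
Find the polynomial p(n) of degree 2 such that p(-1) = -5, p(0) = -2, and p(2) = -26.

p(n) = -5n^2 - 2n - 2

Write p(n) = an^2 + bn + c. Substituting each data point gives a linear system:
  a - b + c = -5
  c = -2
  4a + 2b + c = -26
Solving the system yields a = -5, b = -2, c = -2.
So p(n) = -5n^2 - 2n - 2.
Check: p(-1) = -5. ✓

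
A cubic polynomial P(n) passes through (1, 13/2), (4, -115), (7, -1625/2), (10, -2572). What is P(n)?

Using the Lagrange interpolation formula with nodes 1, 4, 7, 10:
  L_0(n) = (n - 4)(n - 7)(n - 10) / -162
  L_1(n) = (n - 1)(n - 7)(n - 10) / 54
  L_2(n) = (n - 1)(n - 4)(n - 10) / -54
  L_3(n) = (n - 1)(n - 4)(n - 7) / 162
Then P(n) = 13/2·L_0(n) - 115·L_1(n) - 1625/2·L_2(n) - 2572·L_3(n).
Expanding and collecting terms gives P(n) = -3n^3 + 4n^2 + (5/2)n + 3.
Check: P(7) = -1625/2. ✓

P(n) = -3n^3 + 4n^2 + (5/2)n + 3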